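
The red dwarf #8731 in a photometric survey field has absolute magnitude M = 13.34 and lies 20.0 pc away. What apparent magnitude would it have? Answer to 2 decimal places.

m = M + 5 log₁₀ d − 5 = 13.34 + 5·1.3010 − 5 = 14.845

m ≈ 14.85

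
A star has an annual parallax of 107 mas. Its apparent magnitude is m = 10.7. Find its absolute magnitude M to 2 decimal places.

M ≈ 10.85

p = 107 mas = 0.107″ → d = 1/p = 9.346 pc
5 log₁₀(d/10 pc) = 5 log₁₀(9.346) − 5 = -0.147
M = m − 5 log₁₀(d/10) = 10.7 + 0.147 = 10.847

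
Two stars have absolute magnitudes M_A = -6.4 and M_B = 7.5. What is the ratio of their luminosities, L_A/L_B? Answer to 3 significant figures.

ΔM = M_A − M_B = -13.9
L_A/L_B = 10^(−0.4 ΔM) = 10^5.560 = 363100

L_A/L_B ≈ 363000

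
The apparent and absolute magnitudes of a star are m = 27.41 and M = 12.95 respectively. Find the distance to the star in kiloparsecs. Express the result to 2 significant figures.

Distance modulus: m − M = 27.41 − (12.95) = 14.460
m − M = 5 log₁₀ d − 5
log₁₀ d = (m − M)/5 + 1 = 3.8920
d = 10^3.8920 = 7798 pc
= 7.798 kpc

d ≈ 7.8 kpc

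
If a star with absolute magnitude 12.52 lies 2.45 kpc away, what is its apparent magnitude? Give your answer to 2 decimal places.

m ≈ 24.47

d = 2.45 kpc = 2450 pc
m = M + 5 log₁₀ d − 5 = 12.52 + 5·3.3892 − 5 = 24.466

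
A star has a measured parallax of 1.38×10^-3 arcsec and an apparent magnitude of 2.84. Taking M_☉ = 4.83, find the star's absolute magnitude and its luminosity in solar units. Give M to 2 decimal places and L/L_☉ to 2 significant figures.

M ≈ -6.46; L/L_☉ ≈ 33000

d = 1/p = 1/1.38×10^-3″ = 724.6 pc
M = m − 5 log₁₀ d + 5 = 2.84 − 5·2.8601 + 5 = -6.461
M − M_☉ = -6.461 − 4.83 = -11.291
L/L_☉ = 10^(−0.4 × -11.291) = 32830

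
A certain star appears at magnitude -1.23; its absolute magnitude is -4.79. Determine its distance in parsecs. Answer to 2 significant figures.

μ = m − M = 3.560
m − M = 5 log₁₀ d − 5
log₁₀ d = (m − M)/5 + 1 = 1.7120
d = 10^1.7120 = 51.52 pc

d ≈ 52 pc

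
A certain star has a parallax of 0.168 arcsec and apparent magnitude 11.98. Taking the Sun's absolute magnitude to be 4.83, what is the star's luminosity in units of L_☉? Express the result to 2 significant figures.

d = 1/p = 1/0.168″ = 5.952 pc
M = m − 5 log₁₀ d + 5 = 11.98 − 5·0.7747 + 5 = 13.107
M − M_☉ = 13.107 − 4.83 = 8.277
L/L_☉ = 10^(−0.4 × 8.277) = 4.891×10^-4

L/L_☉ ≈ 4.9×10^-4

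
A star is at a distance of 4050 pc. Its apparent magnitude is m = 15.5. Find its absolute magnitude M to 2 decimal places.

M ≈ 2.46

5 log₁₀(d/10 pc) = 5 log₁₀(4050) − 5 = 13.037
M = m − 5 log₁₀(d/10) = 15.5 − 13.037 = 2.463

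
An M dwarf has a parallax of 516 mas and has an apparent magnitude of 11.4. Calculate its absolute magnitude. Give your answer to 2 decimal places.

M ≈ 14.96

p = 516 mas = 0.516″ → d = 1/p = 1.938 pc
5 log₁₀(d/10 pc) = 5 log₁₀(1.938) − 5 = -3.563
M = m − 5 log₁₀(d/10) = 11.4 + 3.563 = 14.963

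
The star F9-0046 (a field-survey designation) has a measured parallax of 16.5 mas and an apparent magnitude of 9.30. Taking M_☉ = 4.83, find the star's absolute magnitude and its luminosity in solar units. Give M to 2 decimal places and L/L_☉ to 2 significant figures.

M ≈ 5.39; L/L_☉ ≈ 0.60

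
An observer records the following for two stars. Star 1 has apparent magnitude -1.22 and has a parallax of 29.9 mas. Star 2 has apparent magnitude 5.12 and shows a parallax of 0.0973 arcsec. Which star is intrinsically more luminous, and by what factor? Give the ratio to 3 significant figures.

Star 1: p = 29.9 mas = 0.0299″ → d = 1/p = 33.44 pc
Star 1: M = m − 5 log₁₀ d + 5 = -1.22 − 5·1.5243 + 5 = -3.842
Star 2: d = 1/p = 1/0.0973″ = 10.28 pc
Star 2: M = m − 5 log₁₀ d + 5 = 5.12 − 5·1.0119 + 5 = 5.061
ΔM = M_1 − M_2 = -3.842 − (5.061) = -8.902; smaller M is more luminous → Star 1.
L ratio = 10^(0.4 |ΔM|) = 10^3.561 = 3638

Star 1 is more luminous, by a factor of 3640.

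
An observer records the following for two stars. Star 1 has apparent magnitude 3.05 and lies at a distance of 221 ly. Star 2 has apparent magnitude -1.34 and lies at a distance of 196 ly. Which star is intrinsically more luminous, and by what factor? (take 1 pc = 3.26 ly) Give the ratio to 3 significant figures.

Star 2 is more luminous, by a factor of 44.8.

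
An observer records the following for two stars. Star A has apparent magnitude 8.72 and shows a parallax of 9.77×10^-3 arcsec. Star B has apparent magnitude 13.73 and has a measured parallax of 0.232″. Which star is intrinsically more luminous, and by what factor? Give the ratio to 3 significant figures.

Star A: d = 1/p = 1/9.77×10^-3″ = 102.4 pc
Star A: M = m − 5 log₁₀ d + 5 = 8.72 − 5·2.0101 + 5 = 3.669
Star B: d = 1/p = 1/0.232″ = 4.310 pc
Star B: M = m − 5 log₁₀ d + 5 = 13.73 − 5·0.6345 + 5 = 15.557
ΔM = M_A − M_B = 3.669 − (15.557) = -11.888; smaller M is more luminous → Star A.
L ratio = 10^(0.4 |ΔM|) = 10^4.755 = 56910

Star A is more luminous, by a factor of 56900.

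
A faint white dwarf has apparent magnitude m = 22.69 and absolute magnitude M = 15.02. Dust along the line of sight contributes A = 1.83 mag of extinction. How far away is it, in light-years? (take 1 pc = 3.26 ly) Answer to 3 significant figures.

m − M = 5 log₁₀(d/10 pc) + A  ⇒  22.69 − (15.02) − 1.83 = 5 log₁₀(d/10)
5.840 = 5 log₁₀(d/10)
log₁₀ d = (m − M − A)/5 + 1 = 2.1680
d = 10^2.1680 = 147.2 pc
= 480.0 ly

d ≈ 480 ly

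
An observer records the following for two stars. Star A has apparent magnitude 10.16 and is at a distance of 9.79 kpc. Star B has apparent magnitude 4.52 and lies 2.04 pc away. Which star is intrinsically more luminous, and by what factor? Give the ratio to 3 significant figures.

Star A: d = 9.79 kpc = 9790 pc
Star A: M = m − 5 log₁₀ d + 5 = 10.16 − 5·3.9908 + 5 = -4.794
Star B: M = m − 5 log₁₀ d + 5 = 4.52 − 5·0.3096 + 5 = 7.972
ΔM = M_A − M_B = -4.794 − (7.972) = -12.766; smaller M is more luminous → Star A.
L ratio = 10^(0.4 |ΔM|) = 10^5.106 = 127700

Star A is more luminous, by a factor of 128000.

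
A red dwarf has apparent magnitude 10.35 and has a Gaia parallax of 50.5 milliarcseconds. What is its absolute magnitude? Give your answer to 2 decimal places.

M ≈ 8.87

p = 50.5 mas = 0.0505″ → d = 1/p = 19.80 pc
5 log₁₀(d/10 pc) = 5 log₁₀(19.80) − 5 = 1.484
M = m − 5 log₁₀(d/10) = 10.35 − 1.484 = 8.866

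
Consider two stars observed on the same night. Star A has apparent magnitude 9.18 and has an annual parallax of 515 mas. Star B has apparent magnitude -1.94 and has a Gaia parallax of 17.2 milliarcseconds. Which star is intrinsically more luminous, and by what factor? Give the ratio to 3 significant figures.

Star B is more luminous, by a factor of 2.52×10^7.

Star A: p = 515 mas = 0.515″ → d = 1/p = 1.942 pc
Star A: M = m − 5 log₁₀ d + 5 = 9.18 − 5·0.2882 + 5 = 12.739
Star B: p = 17.2 mas = 0.0172″ → d = 1/p = 58.14 pc
Star B: M = m − 5 log₁₀ d + 5 = -1.94 − 5·1.7645 + 5 = -5.762
ΔM = M_A − M_B = 12.739 − (-5.762) = 18.501; smaller M is more luminous → Star B.
L ratio = 10^(0.4 |ΔM|) = 10^7.401 = 2.515×10^7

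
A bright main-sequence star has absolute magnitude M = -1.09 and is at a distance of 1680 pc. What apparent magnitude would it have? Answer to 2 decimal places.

m = M + 5 log₁₀ d − 5 = -1.09 + 5·3.2253 − 5 = 10.037

m ≈ 10.04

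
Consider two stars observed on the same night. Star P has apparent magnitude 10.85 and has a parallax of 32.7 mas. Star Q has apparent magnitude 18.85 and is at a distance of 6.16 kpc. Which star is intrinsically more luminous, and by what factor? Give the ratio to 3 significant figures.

Star P: p = 32.7 mas = 0.0327″ → d = 1/p = 30.58 pc
Star P: M = m − 5 log₁₀ d + 5 = 10.85 − 5·1.4855 + 5 = 8.423
Star Q: d = 6.16 kpc = 6160 pc
Star Q: M = m − 5 log₁₀ d + 5 = 18.85 − 5·3.7896 + 5 = 4.902
ΔM = M_P − M_Q = 8.423 − (4.902) = 3.521; smaller M is more luminous → Star Q.
L ratio = 10^(0.4 |ΔM|) = 10^1.408 = 25.60

Star Q is more luminous, by a factor of 25.6.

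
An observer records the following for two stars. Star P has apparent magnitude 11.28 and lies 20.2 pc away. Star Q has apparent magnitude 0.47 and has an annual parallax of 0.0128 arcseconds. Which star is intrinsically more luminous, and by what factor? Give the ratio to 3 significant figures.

Star Q is more luminous, by a factor of 315000.

Star P: M = m − 5 log₁₀ d + 5 = 11.28 − 5·1.3054 + 5 = 9.753
Star Q: d = 1/p = 1/0.0128″ = 78.12 pc
Star Q: M = m − 5 log₁₀ d + 5 = 0.47 − 5·1.8928 + 5 = -3.994
ΔM = M_P − M_Q = 9.753 − (-3.994) = 13.747; smaller M is more luminous → Star Q.
L ratio = 10^(0.4 |ΔM|) = 10^5.499 = 315400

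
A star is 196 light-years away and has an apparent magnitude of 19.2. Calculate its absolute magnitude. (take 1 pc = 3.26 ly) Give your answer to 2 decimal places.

M ≈ 15.30

d = 196 ly / 3.26 = 60.12 pc
5 log₁₀(d/10 pc) = 5 log₁₀(60.12) − 5 = 3.895
M = m − 5 log₁₀(d/10) = 19.2 − 3.895 = 15.305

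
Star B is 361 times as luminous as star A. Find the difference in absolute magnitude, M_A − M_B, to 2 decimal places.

M_A − M_B ≈ 6.39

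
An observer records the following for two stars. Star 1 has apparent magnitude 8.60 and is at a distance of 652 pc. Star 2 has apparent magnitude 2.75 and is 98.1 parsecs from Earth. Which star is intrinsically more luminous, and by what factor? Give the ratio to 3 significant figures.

Star 2 is more luminous, by a factor of 4.95.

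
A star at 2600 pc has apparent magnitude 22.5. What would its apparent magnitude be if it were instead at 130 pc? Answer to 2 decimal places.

m ≈ 15.99

Flux ∝ 1/d², so Δm = 5 log₁₀(d₂/d₁) = 5 log₁₀(130/2600) = -6.505
m₂ = m₁ + Δm = 22.5 + (-6.505) = 15.995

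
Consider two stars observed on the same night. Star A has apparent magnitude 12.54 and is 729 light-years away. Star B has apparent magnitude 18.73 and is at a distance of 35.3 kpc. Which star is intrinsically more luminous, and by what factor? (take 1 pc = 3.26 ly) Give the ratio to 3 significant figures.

Star B is more luminous, by a factor of 83.3.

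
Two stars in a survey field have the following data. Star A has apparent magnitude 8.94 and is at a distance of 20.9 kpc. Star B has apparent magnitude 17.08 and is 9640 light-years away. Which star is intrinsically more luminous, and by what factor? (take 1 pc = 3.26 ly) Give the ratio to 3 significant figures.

Star A is more luminous, by a factor of 90100.

Star A: d = 20.9 kpc = 20900 pc
Star A: M = m − 5 log₁₀ d + 5 = 8.94 − 5·4.3201 + 5 = -7.661
Star B: d = 9640 ly / 3.26 = 2957 pc
Star B: M = m − 5 log₁₀ d + 5 = 17.08 − 5·3.4709 + 5 = 4.726
ΔM = M_A − M_B = -7.661 − (4.726) = -12.386; smaller M is more luminous → Star A.
L ratio = 10^(0.4 |ΔM|) = 10^4.955 = 90070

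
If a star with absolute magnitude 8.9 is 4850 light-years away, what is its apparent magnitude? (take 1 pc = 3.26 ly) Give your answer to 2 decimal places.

m ≈ 19.76

d = 4850 ly / 3.26 = 1488 pc
m = M + 5 log₁₀ d − 5 = 8.9 + 5·3.1725 − 5 = 19.763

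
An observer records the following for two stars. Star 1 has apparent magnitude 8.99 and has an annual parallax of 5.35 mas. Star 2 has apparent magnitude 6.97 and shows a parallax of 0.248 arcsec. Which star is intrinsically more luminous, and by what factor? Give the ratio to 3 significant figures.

Star 1 is more luminous, by a factor of 334.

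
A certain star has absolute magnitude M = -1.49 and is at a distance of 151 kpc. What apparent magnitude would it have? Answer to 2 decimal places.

d = 151 kpc = 151000 pc
m = M + 5 log₁₀ d − 5 = -1.49 + 5·5.1790 − 5 = 19.405

m ≈ 19.40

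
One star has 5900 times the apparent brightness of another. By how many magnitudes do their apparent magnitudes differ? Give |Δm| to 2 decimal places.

|Δm| ≈ 9.43

Pogson: Δm = −2.5 log₁₀(ratio) = −2.5 log₁₀(5900) = −2.5 × 3.7709 = -9.427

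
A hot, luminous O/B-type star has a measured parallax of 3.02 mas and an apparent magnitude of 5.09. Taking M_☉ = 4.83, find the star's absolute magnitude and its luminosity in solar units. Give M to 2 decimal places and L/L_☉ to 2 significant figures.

M ≈ -2.51; L/L_☉ ≈ 860

d = 1/p = 1000/3.02 mas = 331.1 pc
M = m − 5 log₁₀ d + 5 = 5.09 − 5·2.5200 + 5 = -2.510
M − M_☉ = -2.510 − 4.83 = -7.340
L/L_☉ = 10^(−0.4 × -7.340) = 863.0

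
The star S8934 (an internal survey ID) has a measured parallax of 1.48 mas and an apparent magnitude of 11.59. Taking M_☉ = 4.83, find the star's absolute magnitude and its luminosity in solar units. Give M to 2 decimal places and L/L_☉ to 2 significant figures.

d = 1/p = 1000/1.48 mas = 675.7 pc
M = m − 5 log₁₀ d + 5 = 11.59 − 5·2.8297 + 5 = 2.441
M − M_☉ = 2.441 − 4.83 = -2.389
L/L_☉ = 10^(−0.4 × -2.389) = 9.026

M ≈ 2.44; L/L_☉ ≈ 9.0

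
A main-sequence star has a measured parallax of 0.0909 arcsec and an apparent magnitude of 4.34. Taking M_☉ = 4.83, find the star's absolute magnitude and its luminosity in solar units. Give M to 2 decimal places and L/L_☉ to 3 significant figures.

d = 1/p = 1/0.0909″ = 11.00 pc
M = m − 5 log₁₀ d + 5 = 4.34 − 5·1.0414 + 5 = 4.133
M − M_☉ = 4.133 − 4.83 = -0.697
L/L_☉ = 10^(−0.4 × -0.697) = 1.901

M ≈ 4.13; L/L_☉ ≈ 1.90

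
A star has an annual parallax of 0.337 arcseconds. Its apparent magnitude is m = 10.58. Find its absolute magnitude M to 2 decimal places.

d = 1/p = 1/0.337″ = 2.967 pc
5 log₁₀(d/10 pc) = 5 log₁₀(2.967) − 5 = -2.638
M = m − 5 log₁₀(d/10) = 10.58 + 2.638 = 13.218

M ≈ 13.22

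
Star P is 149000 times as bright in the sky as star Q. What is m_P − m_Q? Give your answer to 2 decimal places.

m_P − m_Q ≈ -12.93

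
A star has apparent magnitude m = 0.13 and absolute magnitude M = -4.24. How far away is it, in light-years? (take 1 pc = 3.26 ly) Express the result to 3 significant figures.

Distance modulus: m − M = 0.13 − (-4.24) = 4.370
m − M = 5 log₁₀ d − 5
log₁₀ d = (m − M)/5 + 1 = 1.8740
d = 10^1.8740 = 74.82 pc
= 243.9 ly

d ≈ 244 ly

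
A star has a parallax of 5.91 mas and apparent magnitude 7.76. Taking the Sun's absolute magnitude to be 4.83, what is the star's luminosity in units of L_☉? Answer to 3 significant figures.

d = 1/p = 1000/5.91 mas = 169.2 pc
M = m − 5 log₁₀ d + 5 = 7.76 − 5·2.2284 + 5 = 1.618
M − M_☉ = 1.618 − 4.83 = -3.212
L/L_☉ = 10^(−0.4 × -3.212) = 19.27

L/L_☉ ≈ 19.3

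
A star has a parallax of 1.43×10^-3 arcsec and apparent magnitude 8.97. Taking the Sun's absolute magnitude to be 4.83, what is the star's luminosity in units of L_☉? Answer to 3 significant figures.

L/L_☉ ≈ 108

d = 1/p = 1/1.43×10^-3″ = 699.3 pc
M = m − 5 log₁₀ d + 5 = 8.97 − 5·2.8447 + 5 = -0.253
M − M_☉ = -0.253 − 4.83 = -5.083
L/L_☉ = 10^(−0.4 × -5.083) = 108.0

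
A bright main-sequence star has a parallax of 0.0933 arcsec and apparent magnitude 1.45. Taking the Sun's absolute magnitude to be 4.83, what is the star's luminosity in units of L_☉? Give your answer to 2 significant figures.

L/L_☉ ≈ 26

d = 1/p = 1/0.0933″ = 10.72 pc
M = m − 5 log₁₀ d + 5 = 1.45 − 5·1.0301 + 5 = 1.299
M − M_☉ = 1.299 − 4.83 = -3.531
L/L_☉ = 10^(−0.4 × -3.531) = 25.84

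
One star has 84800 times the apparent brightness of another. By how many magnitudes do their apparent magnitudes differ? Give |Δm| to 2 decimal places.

|Δm| ≈ 12.32

Pogson: Δm = −2.5 log₁₀(ratio) = −2.5 log₁₀(84800) = −2.5 × 4.9284 = -12.321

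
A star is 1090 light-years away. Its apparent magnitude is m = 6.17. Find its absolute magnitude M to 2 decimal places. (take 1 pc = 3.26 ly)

d = 1090 ly / 3.26 = 334.4 pc
5 log₁₀(d/10 pc) = 5 log₁₀(334.4) − 5 = 7.621
M = m − 5 log₁₀(d/10) = 6.17 − 7.621 = -1.451

M ≈ -1.45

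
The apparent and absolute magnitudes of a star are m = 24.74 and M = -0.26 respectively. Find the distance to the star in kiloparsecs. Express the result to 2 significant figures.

d ≈ 1000 kpc

Distance modulus: m − M = 24.74 − (-0.26) = 25.000
m − M = 5 log₁₀ d − 5
log₁₀ d = (m − M)/5 + 1 = 6.0000
d = 10^6.0000 = 1.000×10^6 pc
= 1000 kpc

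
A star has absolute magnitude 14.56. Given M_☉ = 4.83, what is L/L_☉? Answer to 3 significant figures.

L/L_☉ ≈ 1.28×10^-4

M − M_☉ = 14.56 − 4.83 = 9.730
L/L_☉ = 10^(−0.4 (M − M_☉)) = 10^-3.892 = 1.282×10^-4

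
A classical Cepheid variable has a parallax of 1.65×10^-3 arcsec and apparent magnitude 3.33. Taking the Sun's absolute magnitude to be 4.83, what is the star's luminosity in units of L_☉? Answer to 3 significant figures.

L/L_☉ ≈ 14600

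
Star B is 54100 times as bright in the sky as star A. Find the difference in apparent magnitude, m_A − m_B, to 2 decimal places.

m_A − m_B ≈ 11.83

Pogson: Δm = −2.5 log₁₀(ratio) = −2.5 log₁₀(54100) = −2.5 × 4.7332 = -11.833
Star B is brighter so has the smaller magnitude: m_A − m_B is positive.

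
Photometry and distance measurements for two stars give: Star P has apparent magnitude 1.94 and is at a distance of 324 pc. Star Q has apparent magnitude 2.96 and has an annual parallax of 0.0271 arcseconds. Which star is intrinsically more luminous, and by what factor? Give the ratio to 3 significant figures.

Star P is more luminous, by a factor of 197.

Star P: M = m − 5 log₁₀ d + 5 = 1.94 − 5·2.5105 + 5 = -5.613
Star Q: d = 1/p = 1/0.0271″ = 36.90 pc
Star Q: M = m − 5 log₁₀ d + 5 = 2.96 − 5·1.5670 + 5 = 0.125
ΔM = M_P − M_Q = -5.613 − (0.125) = -5.738; smaller M is more luminous → Star P.
L ratio = 10^(0.4 |ΔM|) = 10^2.295 = 197.3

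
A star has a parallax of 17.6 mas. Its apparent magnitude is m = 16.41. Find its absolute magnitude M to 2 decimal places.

p = 17.6 mas = 0.0176″ → d = 1/p = 56.82 pc
5 log₁₀(d/10 pc) = 5 log₁₀(56.82) − 5 = 3.772
M = m − 5 log₁₀(d/10) = 16.41 − 3.772 = 12.638

M ≈ 12.64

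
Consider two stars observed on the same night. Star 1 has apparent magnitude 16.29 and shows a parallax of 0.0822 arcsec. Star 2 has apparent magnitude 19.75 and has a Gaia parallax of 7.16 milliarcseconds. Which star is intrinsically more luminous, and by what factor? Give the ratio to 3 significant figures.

Star 2 is more luminous, by a factor of 5.44.

Star 1: d = 1/p = 1/0.0822″ = 12.17 pc
Star 1: M = m − 5 log₁₀ d + 5 = 16.29 − 5·1.0851 + 5 = 15.864
Star 2: p = 7.16 mas = 7.16×10^-3″ → d = 1/p = 139.7 pc
Star 2: M = m − 5 log₁₀ d + 5 = 19.75 − 5·2.1451 + 5 = 14.025
ΔM = M_1 − M_2 = 15.864 − (14.025) = 1.840; smaller M is more luminous → Star 2.
L ratio = 10^(0.4 |ΔM|) = 10^0.736 = 5.444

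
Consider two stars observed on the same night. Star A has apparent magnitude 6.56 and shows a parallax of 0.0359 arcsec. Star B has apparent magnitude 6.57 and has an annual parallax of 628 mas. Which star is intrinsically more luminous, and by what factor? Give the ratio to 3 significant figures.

Star A: d = 1/p = 1/0.0359″ = 27.86 pc
Star A: M = m − 5 log₁₀ d + 5 = 6.56 − 5·1.4449 + 5 = 4.335
Star B: p = 628 mas = 0.628″ → d = 1/p = 1.592 pc
Star B: M = m − 5 log₁₀ d + 5 = 6.57 − 5·0.2020 + 5 = 10.560
ΔM = M_A − M_B = 4.335 − (10.560) = -6.224; smaller M is more luminous → Star A.
L ratio = 10^(0.4 |ΔM|) = 10^2.490 = 308.8

Star A is more luminous, by a factor of 309.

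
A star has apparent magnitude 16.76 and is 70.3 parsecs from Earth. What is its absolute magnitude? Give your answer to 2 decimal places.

M ≈ 12.53

5 log₁₀(d/10 pc) = 5 log₁₀(70.30) − 5 = 4.235
M = m − 5 log₁₀(d/10) = 16.76 − 4.235 = 12.525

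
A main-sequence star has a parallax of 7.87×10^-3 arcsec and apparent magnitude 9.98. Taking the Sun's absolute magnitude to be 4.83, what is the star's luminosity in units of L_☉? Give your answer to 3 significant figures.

d = 1/p = 1/7.87×10^-3″ = 127.1 pc
M = m − 5 log₁₀ d + 5 = 9.98 − 5·2.1040 + 5 = 4.460
M − M_☉ = 4.460 − 4.83 = -0.370
L/L_☉ = 10^(−0.4 × -0.370) = 1.406

L/L_☉ ≈ 1.41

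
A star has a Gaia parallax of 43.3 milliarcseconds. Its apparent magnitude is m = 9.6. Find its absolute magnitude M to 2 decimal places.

p = 43.3 mas = 0.0433″ → d = 1/p = 23.09 pc
5 log₁₀(d/10 pc) = 5 log₁₀(23.09) − 5 = 1.818
M = m − 5 log₁₀(d/10) = 9.6 − 1.818 = 7.782

M ≈ 7.78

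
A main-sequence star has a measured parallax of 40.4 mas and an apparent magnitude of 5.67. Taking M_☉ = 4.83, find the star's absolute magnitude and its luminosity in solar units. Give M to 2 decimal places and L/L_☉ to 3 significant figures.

M ≈ 3.70; L/L_☉ ≈ 2.83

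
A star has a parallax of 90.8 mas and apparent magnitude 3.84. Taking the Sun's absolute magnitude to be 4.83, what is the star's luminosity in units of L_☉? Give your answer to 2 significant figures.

L/L_☉ ≈ 3.0

d = 1/p = 1000/90.8 mas = 11.01 pc
M = m − 5 log₁₀ d + 5 = 3.84 − 5·1.0419 + 5 = 3.630
M − M_☉ = 3.630 − 4.83 = -1.200
L/L_☉ = 10^(−0.4 × -1.200) = 3.019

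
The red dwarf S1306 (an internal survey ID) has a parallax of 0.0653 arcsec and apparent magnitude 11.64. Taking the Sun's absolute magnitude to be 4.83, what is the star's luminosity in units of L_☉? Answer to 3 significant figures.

L/L_☉ ≈ 4.43×10^-3

d = 1/p = 1/0.0653″ = 15.31 pc
M = m − 5 log₁₀ d + 5 = 11.64 − 5·1.1851 + 5 = 10.715
M − M_☉ = 10.715 − 4.83 = 5.885
L/L_☉ = 10^(−0.4 × 5.885) = 4.428×10^-3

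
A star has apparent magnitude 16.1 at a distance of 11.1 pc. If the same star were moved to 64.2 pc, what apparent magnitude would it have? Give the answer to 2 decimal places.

Flux ∝ 1/d², so Δm = 5 log₁₀(d₂/d₁) = 5 log₁₀(64.2/11.1) = 3.811
m₂ = m₁ + Δm = 16.1 + (3.811) = 19.911

m ≈ 19.91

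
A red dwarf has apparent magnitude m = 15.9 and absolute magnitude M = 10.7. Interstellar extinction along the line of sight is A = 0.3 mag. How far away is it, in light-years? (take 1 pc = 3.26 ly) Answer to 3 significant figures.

m − M = 5 log₁₀(d/10 pc) + A  ⇒  15.9 − (10.7) − 0.3 = 5 log₁₀(d/10)
4.900 = 5 log₁₀(d/10)
log₁₀ d = (m − M − A)/5 + 1 = 1.9800
d = 10^1.9800 = 95.50 pc
= 311.3 ly

d ≈ 311 ly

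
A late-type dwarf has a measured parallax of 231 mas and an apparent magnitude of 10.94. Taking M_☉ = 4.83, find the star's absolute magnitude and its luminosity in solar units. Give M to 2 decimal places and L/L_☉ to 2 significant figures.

d = 1/p = 1000/231 mas = 4.329 pc
M = m − 5 log₁₀ d + 5 = 10.94 − 5·0.6364 + 5 = 12.758
M − M_☉ = 12.758 − 4.83 = 7.928
L/L_☉ = 10^(−0.4 × 7.928) = 6.742×10^-4

M ≈ 12.76; L/L_☉ ≈ 6.7×10^-4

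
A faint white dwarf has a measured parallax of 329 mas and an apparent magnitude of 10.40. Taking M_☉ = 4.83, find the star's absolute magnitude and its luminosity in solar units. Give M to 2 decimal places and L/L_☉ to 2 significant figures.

M ≈ 12.99; L/L_☉ ≈ 5.5×10^-4

d = 1/p = 1000/329 mas = 3.040 pc
M = m − 5 log₁₀ d + 5 = 10.40 − 5·0.4828 + 5 = 12.986
M − M_☉ = 12.986 − 4.83 = 8.156
L/L_☉ = 10^(−0.4 × 8.156) = 5.465×10^-4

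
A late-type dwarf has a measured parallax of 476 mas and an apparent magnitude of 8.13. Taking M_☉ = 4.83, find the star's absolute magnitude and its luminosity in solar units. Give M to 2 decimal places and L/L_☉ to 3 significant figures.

M ≈ 11.52; L/L_☉ ≈ 2.11×10^-3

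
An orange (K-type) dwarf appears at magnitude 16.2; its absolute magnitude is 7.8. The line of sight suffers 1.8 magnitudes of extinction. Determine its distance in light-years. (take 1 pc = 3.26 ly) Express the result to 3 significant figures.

d ≈ 681 ly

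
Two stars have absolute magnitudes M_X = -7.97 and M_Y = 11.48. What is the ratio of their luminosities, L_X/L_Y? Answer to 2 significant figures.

ΔM = M_X − M_Y = -19.45
L_X/L_Y = 10^(−0.4 ΔM) = 10^7.780 = 6.026×10^7

L_X/L_Y ≈ 6.0×10^7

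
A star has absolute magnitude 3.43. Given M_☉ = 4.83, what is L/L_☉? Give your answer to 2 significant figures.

M − M_☉ = 3.43 − 4.83 = -1.400
L/L_☉ = 10^(−0.4 (M − M_☉)) = 10^0.560 = 3.631

L/L_☉ ≈ 3.6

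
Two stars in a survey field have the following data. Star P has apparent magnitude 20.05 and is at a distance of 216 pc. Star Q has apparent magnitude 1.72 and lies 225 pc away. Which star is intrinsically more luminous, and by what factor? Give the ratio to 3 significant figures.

Star P: M = m − 5 log₁₀ d + 5 = 20.05 − 5·2.3345 + 5 = 13.378
Star Q: M = m − 5 log₁₀ d + 5 = 1.72 − 5·2.3522 + 5 = -5.041
ΔM = M_P − M_Q = 13.378 − (-5.041) = 18.419; smaller M is more luminous → Star Q.
L ratio = 10^(0.4 |ΔM|) = 10^7.367 = 2.331×10^7

Star Q is more luminous, by a factor of 2.33×10^7.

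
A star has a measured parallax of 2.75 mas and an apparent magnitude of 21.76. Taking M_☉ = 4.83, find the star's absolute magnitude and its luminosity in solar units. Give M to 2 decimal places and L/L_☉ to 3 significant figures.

d = 1/p = 1000/2.75 mas = 363.6 pc
M = m − 5 log₁₀ d + 5 = 21.76 − 5·2.5607 + 5 = 13.957
M − M_☉ = 13.957 − 4.83 = 9.127
L/L_☉ = 10^(−0.4 × 9.127) = 2.235×10^-4

M ≈ 13.96; L/L_☉ ≈ 2.24×10^-4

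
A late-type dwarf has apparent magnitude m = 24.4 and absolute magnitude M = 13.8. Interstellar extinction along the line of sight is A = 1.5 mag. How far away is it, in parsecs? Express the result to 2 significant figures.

d ≈ 660 pc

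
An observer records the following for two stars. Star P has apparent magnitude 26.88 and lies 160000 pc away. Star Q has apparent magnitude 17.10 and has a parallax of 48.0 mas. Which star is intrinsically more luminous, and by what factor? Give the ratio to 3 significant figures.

Star P: M = m − 5 log₁₀ d + 5 = 26.88 − 5·5.2041 + 5 = 5.859
Star Q: p = 48.0 mas = 0.0480″ → d = 1/p = 20.83 pc
Star Q: M = m − 5 log₁₀ d + 5 = 17.10 − 5·1.3188 + 5 = 15.506
ΔM = M_P − M_Q = 5.859 − (15.506) = -9.647; smaller M is more luminous → Star P.
L ratio = 10^(0.4 |ΔM|) = 10^3.859 = 7223

Star P is more luminous, by a factor of 7220.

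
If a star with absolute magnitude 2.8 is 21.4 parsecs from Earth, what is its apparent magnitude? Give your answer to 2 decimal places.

m = M + 5 log₁₀ d − 5 = 2.8 + 5·1.3304 − 5 = 4.452

m ≈ 4.45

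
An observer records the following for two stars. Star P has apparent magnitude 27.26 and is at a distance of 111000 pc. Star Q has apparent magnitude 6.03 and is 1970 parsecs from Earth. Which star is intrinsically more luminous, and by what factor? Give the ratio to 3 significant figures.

Star Q is more luminous, by a factor of 97800.

Star P: M = m − 5 log₁₀ d + 5 = 27.26 − 5·5.0453 + 5 = 7.033
Star Q: M = m − 5 log₁₀ d + 5 = 6.03 − 5·3.2945 + 5 = -5.442
ΔM = M_P − M_Q = 7.033 − (-5.442) = 12.476; smaller M is more luminous → Star Q.
L ratio = 10^(0.4 |ΔM|) = 10^4.990 = 97790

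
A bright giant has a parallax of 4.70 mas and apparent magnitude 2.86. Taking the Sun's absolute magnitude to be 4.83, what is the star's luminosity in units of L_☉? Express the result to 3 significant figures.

L/L_☉ ≈ 2780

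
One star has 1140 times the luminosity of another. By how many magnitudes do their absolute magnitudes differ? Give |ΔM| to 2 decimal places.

|ΔM| ≈ 7.64

Pogson: ΔM = −2.5 log₁₀(ratio) = −2.5 log₁₀(1140) = −2.5 × 3.0569 = -7.642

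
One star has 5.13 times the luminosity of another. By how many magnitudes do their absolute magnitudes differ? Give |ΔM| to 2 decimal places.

|ΔM| ≈ 1.78

Pogson: ΔM = −2.5 log₁₀(ratio) = −2.5 log₁₀(5.13) = −2.5 × 0.7101 = -1.775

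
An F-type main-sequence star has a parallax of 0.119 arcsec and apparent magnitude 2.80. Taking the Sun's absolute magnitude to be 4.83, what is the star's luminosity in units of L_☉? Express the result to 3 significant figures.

d = 1/p = 1/0.119″ = 8.403 pc
M = m − 5 log₁₀ d + 5 = 2.80 − 5·0.9245 + 5 = 3.178
M − M_☉ = 3.178 − 4.83 = -1.652
L/L_☉ = 10^(−0.4 × -1.652) = 4.580

L/L_☉ ≈ 4.58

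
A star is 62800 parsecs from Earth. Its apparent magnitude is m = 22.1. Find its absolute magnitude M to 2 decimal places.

M ≈ 3.11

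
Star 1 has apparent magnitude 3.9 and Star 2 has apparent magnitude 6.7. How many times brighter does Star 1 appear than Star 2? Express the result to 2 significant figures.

Δm = 3.9 − (6.7) = -2.8
Flux ratio = 10^(−0.4 Δm) = 10^(−0.4 × -2.8) = 10^1.120 = 13.18

13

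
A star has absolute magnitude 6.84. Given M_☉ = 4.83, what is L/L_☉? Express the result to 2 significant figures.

M − M_☉ = 6.84 − 4.83 = 2.010
L/L_☉ = 10^(−0.4 (M − M_☉)) = 10^-0.804 = 0.1570

L/L_☉ ≈ 0.16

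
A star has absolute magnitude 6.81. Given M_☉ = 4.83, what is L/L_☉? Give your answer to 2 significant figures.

M − M_☉ = 6.81 − 4.83 = 1.980
L/L_☉ = 10^(−0.4 (M − M_☉)) = 10^-0.792 = 0.1614

L/L_☉ ≈ 0.16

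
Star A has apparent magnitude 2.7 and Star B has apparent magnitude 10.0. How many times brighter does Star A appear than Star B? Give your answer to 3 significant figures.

Δm = 2.7 − (10.0) = -7.3
Flux ratio = 10^(−0.4 Δm) = 10^(−0.4 × -7.3) = 10^2.920 = 831.8

832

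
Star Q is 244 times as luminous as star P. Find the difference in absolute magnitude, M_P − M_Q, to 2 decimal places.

M_P − M_Q ≈ 5.97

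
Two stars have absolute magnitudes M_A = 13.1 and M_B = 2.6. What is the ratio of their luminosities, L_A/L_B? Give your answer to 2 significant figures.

L_A/L_B ≈ 6.3×10^-5

ΔM = M_A − M_B = 10.5
L_A/L_B = 10^(−0.4 ΔM) = 10^-4.200 = 6.310×10^-5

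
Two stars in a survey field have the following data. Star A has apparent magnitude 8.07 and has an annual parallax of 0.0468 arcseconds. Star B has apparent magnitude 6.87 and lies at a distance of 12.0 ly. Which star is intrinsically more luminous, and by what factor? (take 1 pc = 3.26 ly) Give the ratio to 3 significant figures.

Star A: d = 1/p = 1/0.0468″ = 21.37 pc
Star A: M = m − 5 log₁₀ d + 5 = 8.07 − 5·1.3298 + 5 = 6.421
Star B: d = 12.0 ly / 3.26 = 3.681 pc
Star B: M = m − 5 log₁₀ d + 5 = 6.87 − 5·0.5660 + 5 = 9.040
ΔM = M_A − M_B = 6.421 − (9.040) = -2.619; smaller M is more luminous → Star A.
L ratio = 10^(0.4 |ΔM|) = 10^1.048 = 11.16

Star A is more luminous, by a factor of 11.2.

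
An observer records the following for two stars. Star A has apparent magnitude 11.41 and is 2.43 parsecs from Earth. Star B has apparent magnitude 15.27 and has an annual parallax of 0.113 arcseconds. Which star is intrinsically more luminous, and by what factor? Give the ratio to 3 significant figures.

Star A: M = m − 5 log₁₀ d + 5 = 11.41 − 5·0.3856 + 5 = 14.482
Star B: d = 1/p = 1/0.113″ = 8.850 pc
Star B: M = m − 5 log₁₀ d + 5 = 15.27 − 5·0.9469 + 5 = 15.535
ΔM = M_A − M_B = 14.482 − (15.535) = -1.053; smaller M is more luminous → Star A.
L ratio = 10^(0.4 |ΔM|) = 10^0.421 = 2.639

Star A is more luminous, by a factor of 2.64.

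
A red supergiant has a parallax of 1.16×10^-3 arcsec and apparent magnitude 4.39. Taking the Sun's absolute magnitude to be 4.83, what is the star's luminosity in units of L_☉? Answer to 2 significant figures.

d = 1/p = 1/1.16×10^-3″ = 862.1 pc
M = m − 5 log₁₀ d + 5 = 4.39 − 5·2.9355 + 5 = -5.288
M − M_☉ = -5.288 − 4.83 = -10.118
L/L_☉ = 10^(−0.4 × -10.118) = 11150

L/L_☉ ≈ 11000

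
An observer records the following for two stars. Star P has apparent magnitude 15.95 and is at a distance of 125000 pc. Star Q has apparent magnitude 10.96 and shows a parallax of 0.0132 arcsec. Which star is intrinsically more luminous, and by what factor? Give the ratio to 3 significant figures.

Star P is more luminous, by a factor of 27500.

Star P: M = m − 5 log₁₀ d + 5 = 15.95 − 5·5.0969 + 5 = -4.535
Star Q: d = 1/p = 1/0.0132″ = 75.76 pc
Star Q: M = m − 5 log₁₀ d + 5 = 10.96 − 5·1.8794 + 5 = 6.563
ΔM = M_P − M_Q = -4.535 − (6.563) = -11.097; smaller M is more luminous → Star P.
L ratio = 10^(0.4 |ΔM|) = 10^4.439 = 27480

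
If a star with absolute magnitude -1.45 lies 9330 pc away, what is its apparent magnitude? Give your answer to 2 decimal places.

m ≈ 13.40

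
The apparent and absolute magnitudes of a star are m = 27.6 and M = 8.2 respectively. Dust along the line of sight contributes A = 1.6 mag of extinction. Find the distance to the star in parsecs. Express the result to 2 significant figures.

m − M = 5 log₁₀(d/10 pc) + A  ⇒  27.6 − (8.2) − 1.6 = 5 log₁₀(d/10)
17.800 = 5 log₁₀(d/10)
log₁₀ d = (m − M − A)/5 + 1 = 4.5600
d = 10^4.5600 = 36310 pc

d ≈ 36000 pc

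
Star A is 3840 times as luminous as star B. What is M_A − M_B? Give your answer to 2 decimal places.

Pogson: ΔM = −2.5 log₁₀(ratio) = −2.5 log₁₀(3840) = −2.5 × 3.5843 = -8.961
Star A is brighter, so it has the smaller magnitude: the difference is negative.

M_A − M_B ≈ -8.96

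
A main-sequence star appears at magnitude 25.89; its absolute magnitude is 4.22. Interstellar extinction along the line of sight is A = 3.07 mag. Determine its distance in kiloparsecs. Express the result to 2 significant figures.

m − M = 5 log₁₀(d/10 pc) + A  ⇒  25.89 − (4.22) − 3.07 = 5 log₁₀(d/10)
18.600 = 5 log₁₀(d/10)
log₁₀ d = (m − M − A)/5 + 1 = 4.7200
d = 10^4.7200 = 52480 pc
= 52.48 kpc

d ≈ 52 kpc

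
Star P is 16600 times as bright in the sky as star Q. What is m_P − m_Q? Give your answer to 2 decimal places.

m_P − m_Q ≈ -10.55

Pogson: Δm = −2.5 log₁₀(ratio) = −2.5 log₁₀(16600) = −2.5 × 4.2201 = -10.550
Star P is brighter, so it has the smaller magnitude: the difference is negative.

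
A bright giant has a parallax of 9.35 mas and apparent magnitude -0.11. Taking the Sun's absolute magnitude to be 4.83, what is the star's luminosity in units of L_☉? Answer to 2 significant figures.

L/L_☉ ≈ 11000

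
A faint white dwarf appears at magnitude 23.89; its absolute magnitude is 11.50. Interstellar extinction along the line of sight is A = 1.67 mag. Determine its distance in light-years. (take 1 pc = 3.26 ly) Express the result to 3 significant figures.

m − M = 5 log₁₀(d/10 pc) + A  ⇒  23.89 − (11.50) − 1.67 = 5 log₁₀(d/10)
10.720 = 5 log₁₀(d/10)
log₁₀ d = (m − M − A)/5 + 1 = 3.1440
d = 10^3.1440 = 1393 pc
= 4542 ly

d ≈ 4540 ly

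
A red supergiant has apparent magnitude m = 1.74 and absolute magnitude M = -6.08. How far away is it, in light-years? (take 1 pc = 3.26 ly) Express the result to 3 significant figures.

μ = m − M = 7.820
m − M = 5 log₁₀ d − 5
log₁₀ d = (m − M)/5 + 1 = 2.5640
d = 10^2.5640 = 366.4 pc
= 1195 ly

d ≈ 1190 ly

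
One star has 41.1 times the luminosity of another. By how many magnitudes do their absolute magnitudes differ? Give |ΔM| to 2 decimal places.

|ΔM| ≈ 4.03

Pogson: ΔM = −2.5 log₁₀(ratio) = −2.5 log₁₀(41.1) = −2.5 × 1.6138 = -4.035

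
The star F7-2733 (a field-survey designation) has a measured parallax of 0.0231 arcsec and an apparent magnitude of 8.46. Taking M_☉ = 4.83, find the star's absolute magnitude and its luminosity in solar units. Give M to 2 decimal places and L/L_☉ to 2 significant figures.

M ≈ 5.28; L/L_☉ ≈ 0.66

d = 1/p = 1/0.0231″ = 43.29 pc
M = m − 5 log₁₀ d + 5 = 8.46 − 5·1.6364 + 5 = 5.278
M − M_☉ = 5.278 − 4.83 = 0.448
L/L_☉ = 10^(−0.4 × 0.448) = 0.6619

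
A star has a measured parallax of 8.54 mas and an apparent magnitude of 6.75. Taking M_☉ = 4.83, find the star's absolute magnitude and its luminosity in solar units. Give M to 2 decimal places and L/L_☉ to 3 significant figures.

d = 1/p = 1000/8.54 mas = 117.1 pc
M = m − 5 log₁₀ d + 5 = 6.75 − 5·2.0685 + 5 = 1.407
M − M_☉ = 1.407 − 4.83 = -3.423
L/L_☉ = 10^(−0.4 × -3.423) = 23.39

M ≈ 1.41; L/L_☉ ≈ 23.4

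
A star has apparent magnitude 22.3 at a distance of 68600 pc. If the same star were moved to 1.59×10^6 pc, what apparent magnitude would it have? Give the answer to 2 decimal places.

m ≈ 29.13

Flux ∝ 1/d², so Δm = 5 log₁₀(d₂/d₁) = 5 log₁₀(1.59×10^6/68600) = 6.825
m₂ = m₁ + Δm = 22.3 + (6.825) = 29.125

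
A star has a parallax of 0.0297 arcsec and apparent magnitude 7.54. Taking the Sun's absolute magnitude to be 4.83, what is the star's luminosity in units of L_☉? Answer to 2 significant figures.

L/L_☉ ≈ 0.93

d = 1/p = 1/0.0297″ = 33.67 pc
M = m − 5 log₁₀ d + 5 = 7.54 − 5·1.5272 + 5 = 4.904
M − M_☉ = 4.904 − 4.83 = 0.074
L/L_☉ = 10^(−0.4 × 0.074) = 0.9343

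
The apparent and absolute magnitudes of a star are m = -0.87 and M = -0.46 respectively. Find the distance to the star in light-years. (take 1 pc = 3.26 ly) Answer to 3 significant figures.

μ = m − M = -0.410
m − M = 5 log₁₀ d − 5
log₁₀ d = (m − M)/5 + 1 = 0.9180
d = 10^0.9180 = 8.279 pc
= 26.99 ly

d ≈ 27.0 ly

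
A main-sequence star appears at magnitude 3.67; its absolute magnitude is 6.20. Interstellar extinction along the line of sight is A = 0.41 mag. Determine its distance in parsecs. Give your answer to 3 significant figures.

m − M = 5 log₁₀(d/10 pc) + A  ⇒  3.67 − (6.20) − 0.41 = 5 log₁₀(d/10)
-2.940 = 5 log₁₀(d/10)
log₁₀ d = (m − M − A)/5 + 1 = 0.4120
d = 10^0.4120 = 2.582 pc

d ≈ 2.58 pc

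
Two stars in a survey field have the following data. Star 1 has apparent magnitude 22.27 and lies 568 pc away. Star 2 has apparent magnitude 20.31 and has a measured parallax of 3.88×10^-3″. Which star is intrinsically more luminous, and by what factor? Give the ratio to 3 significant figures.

Star 2 is more luminous, by a factor of 1.25.

Star 1: M = m − 5 log₁₀ d + 5 = 22.27 − 5·2.7543 + 5 = 13.498
Star 2: d = 1/p = 1/3.88×10^-3″ = 257.7 pc
Star 2: M = m − 5 log₁₀ d + 5 = 20.31 − 5·2.4112 + 5 = 13.254
ΔM = M_1 − M_2 = 13.498 − (13.254) = 0.244; smaller M is more luminous → Star 2.
L ratio = 10^(0.4 |ΔM|) = 10^0.098 = 1.252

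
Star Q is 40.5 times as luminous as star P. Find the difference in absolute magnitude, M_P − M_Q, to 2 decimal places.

M_P − M_Q ≈ 4.02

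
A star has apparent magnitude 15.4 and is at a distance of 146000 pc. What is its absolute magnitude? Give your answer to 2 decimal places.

5 log₁₀(d/10 pc) = 5 log₁₀(146000) − 5 = 20.822
M = m − 5 log₁₀(d/10) = 15.4 − 20.822 = -5.422

M ≈ -5.42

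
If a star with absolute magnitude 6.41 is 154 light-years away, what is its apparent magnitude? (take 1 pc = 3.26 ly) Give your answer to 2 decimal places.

m ≈ 9.78

d = 154 ly / 3.26 = 47.24 pc
m = M + 5 log₁₀ d − 5 = 6.41 + 5·1.6743 − 5 = 9.782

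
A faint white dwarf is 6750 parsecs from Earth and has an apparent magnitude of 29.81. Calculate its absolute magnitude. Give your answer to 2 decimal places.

5 log₁₀(d/10 pc) = 5 log₁₀(6750) − 5 = 14.147
M = m − 5 log₁₀(d/10) = 29.81 − 14.147 = 15.663

M ≈ 15.66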